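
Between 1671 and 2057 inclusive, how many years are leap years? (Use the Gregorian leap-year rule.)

Multiples of 4 in [1671,2057]: 97.
Of those, multiples of 100: 4 (not leap unless ÷400).
Multiples of 400: 1.
Leap years = 97 − 4 + 1 = 94.

94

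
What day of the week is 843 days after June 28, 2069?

Monday

Jun 28, 2069 is a Friday.
843 mod 7 = 3, so 843 days after a Friday is Friday + 3 = Monday.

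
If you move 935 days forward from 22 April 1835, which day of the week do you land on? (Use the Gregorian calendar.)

Sunday

First find the weekday of Apr 22, 1835. Doomsday rule: the anchor day for the 1800s is Friday. For year 35: 35÷12 = 2 r 11, and 11÷4 = 2, so 2+11+2 = 15.
Friday + 15 ≡ Saturday — that's 1835's doomsday.
In April the doomsday date is Apr 4.
Apr 22 is 18 days after Apr 4; 18 mod 7 = 4, so Saturday + 4 = Wednesday.
935 mod 7 = 4, so 935 days after a Wednesday is Wednesday + 4 = Sunday.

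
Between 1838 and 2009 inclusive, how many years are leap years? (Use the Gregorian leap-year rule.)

Multiples of 4 in [1838,2009]: 43.
Of those, multiples of 100: 2 (not leap unless ÷400).
Multiples of 400: 1.
Leap years = 43 − 2 + 1 = 42.

42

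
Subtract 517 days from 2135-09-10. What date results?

April 11, 2134

−365 (one year) → Sep 10, 2134 (152 left).
−10 → Aug 31, 2134 (end of Aug, 31 days; 142 left).
−31 → Jul 31, 2134 (end of Jul, 31 days; 111 left).
−31 → Jun 30, 2134 (end of Jun, 30 days; 80 left).
−30 → May 31, 2134 (end of May, 31 days; 50 left).
−31 → Apr 30, 2134 (end of Apr, 30 days; 19 left).
−19 → Apr 11, 2134.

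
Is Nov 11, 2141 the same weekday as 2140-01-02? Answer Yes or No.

From Jan 2, 2140 to Nov 11, 2141 is 679 days.
679 mod 7 = 0, so they are the same weekday.
(Jan 2, 2140 is a Saturday; Nov 11, 2141 is a Saturday.)

Yes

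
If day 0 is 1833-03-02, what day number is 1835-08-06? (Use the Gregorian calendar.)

887

Mar 2, 1833 → Mar 2, 1834: 365 days.
Mar 2, 1834 → Mar 2, 1835: 365 days.
Mar 2, 1835 → Apr 2, 1835: 31 days (March has 31).
Apr 2, 1835 → May 2, 1835: 30 days (April has 30).
May 2, 1835 → Jun 2, 1835: 31 days (May has 31).
Jun 2, 1835 → Jul 2, 1835: 30 days (June has 30).
Jul 2, 1835 → Aug 2, 1835: 31 days (July has 31).
Aug 2, 1835 → Aug 6, 1835: 4 days.
Total: 887 days.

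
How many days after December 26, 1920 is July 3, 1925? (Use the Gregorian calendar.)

Dec 26, 1920 → Dec 26, 1921: 365 days.
Dec 26, 1921 → Dec 26, 1922: 365 days.
Dec 26, 1922 → Dec 26, 1923: 365 days.
Dec 26, 1923 → Dec 26, 1924: 366 days (Feb 29, 1924 is in that span).
Dec 26, 1924 → Jan 26, 1925: 31 days (December has 31).
Jan 26, 1925 → Feb 26, 1925: 31 days (January has 31).
Feb 26, 1925 → Mar 26, 1925: 28 days (February has 28).
Mar 26, 1925 → Apr 26, 1925: 31 days (March has 31).
Apr 26, 1925 → May 26, 1925: 30 days (April has 30).
May 26, 1925 → Jun 26, 1925: 31 days (May has 31).
Jun 26, 1925 → Jul 3, 1925: 7 days.
Total: 1650 days.

1650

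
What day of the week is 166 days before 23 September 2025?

First find the weekday of Sep 23, 2025. Doomsday rule: the anchor day for the 2000s is Tuesday. For year 25: 25÷12 = 2 r 1, and 1÷4 = 0, so 2+1+0 = 3.
Tuesday + 3 ≡ Friday — that's 2025's doomsday.
In September the doomsday date is Sep 5.
Sep 23 is 18 days after Sep 5; 18 mod 7 = 4, so Friday + 4 = Tuesday.
166 mod 7 = 5, so 166 days before a Tuesday is Tuesday − 5 = Thursday.

Thursday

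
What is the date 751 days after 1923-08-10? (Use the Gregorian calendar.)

+366 (one year; includes Feb 29, 1924) → Aug 10, 1924 (385 left).
Aug has 31 days: +22 → Sep 1, 1924 (363 left).
Sep has 30 days: +30 → Oct 1, 1924 (333 left).
Oct has 31 days: +31 → Nov 1, 1924 (302 left).
Nov has 30 days: +30 → Dec 1, 1924 (272 left).
Dec has 31 days: +31 → Jan 1, 1925 (241 left).
Jan has 31 days: +31 → Feb 1, 1925 (210 left).
Feb has 28 days: +28 → Mar 1, 1925 (182 left).
Mar has 31 days: +31 → Apr 1, 1925 (151 left).
Apr has 30 days: +30 → May 1, 1925 (121 left).
May has 31 days: +31 → Jun 1, 1925 (90 left).
Jun has 30 days: +30 → Jul 1, 1925 (60 left).
Jul has 31 days: +31 → Aug 1, 1925 (29 left).
+29 → Aug 30, 1925.

August 30, 1925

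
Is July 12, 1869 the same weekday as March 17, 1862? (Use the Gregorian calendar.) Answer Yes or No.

Yes

From Mar 17, 1862 to Jul 12, 1869 is 2674 days.
2674 mod 7 = 0, so they are the same weekday.
(Mar 17, 1862 is a Monday; Jul 12, 1869 is a Monday.)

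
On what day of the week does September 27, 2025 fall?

Saturday

January 1, 2025 is a Wednesday.
Jan 1, 2025 → Feb 1, 2025: 31 days (January has 31).
Feb 1, 2025 → Mar 1, 2025: 28 days (February has 28).
Mar 1, 2025 → Apr 1, 2025: 31 days (March has 31).
Apr 1, 2025 → May 1, 2025: 30 days (April has 30).
May 1, 2025 → Jun 1, 2025: 31 days (May has 31).
Jun 1, 2025 → Jul 1, 2025: 30 days (June has 30).
Jul 1, 2025 → Aug 1, 2025: 31 days (July has 31).
Aug 1, 2025 → Sep 1, 2025: 31 days (August has 31).
Sep 1, 2025 → Sep 27, 2025: 26 days.
Total: 269 days.
269 mod 7 = 3, so Wednesday + 3 = Saturday.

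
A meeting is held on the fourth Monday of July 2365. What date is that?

July 26, 2365

July 1, 2365 is a Thursday.
The first Monday is therefore July 5 (4 days later).
The fourth Monday is 5 + 3×7 = July 26.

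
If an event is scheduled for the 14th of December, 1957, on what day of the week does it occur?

Saturday

Doomsday rule: the anchor day for the 1900s is Wednesday. For year 57: 57÷12 = 4 r 9, and 9÷4 = 2, so 4+9+2 = 15.
Wednesday + 15 ≡ Thursday — that's 1957's doomsday.
In December the doomsday date is Dec 12.
Dec 14 is 2 days after Dec 12; 2 mod 7 = 2, so Thursday + 2 = Saturday.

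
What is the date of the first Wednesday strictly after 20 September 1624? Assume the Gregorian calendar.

September 25, 1624

Sep 20, 1624 is a Friday.
From Friday to the next Wednesday is 5 days.
Sep 20, 1624 + 5 = Sep 25, 1624.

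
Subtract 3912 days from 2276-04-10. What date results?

−366 (one year; includes Feb 29, 2276) → Apr 10, 2275 (3546 left).
−365 (one year) → Apr 10, 2274 (3181 left).
−365 (one year) → Apr 10, 2273 (2816 left).
−365 (one year) → Apr 10, 2272 (2451 left).
−366 (one year; includes Feb 29, 2272) → Apr 10, 2271 (2085 left).
−365 (one year) → Apr 10, 2270 (1720 left).
−365 (one year) → Apr 10, 2269 (1355 left).
−365 (one year) → Apr 10, 2268 (990 left).
−366 (one year; includes Feb 29, 2268) → Apr 10, 2267 (624 left).
−365 (one year) → Apr 10, 2266 (259 left).
−10 → Mar 31, 2266 (end of Mar, 31 days; 249 left).
−31 → Feb 28, 2266 (end of Feb, 28 days; 218 left).
−28 → Jan 31, 2266 (end of Jan, 31 days; 190 left).
−31 → Dec 31, 2265 (end of Dec, 31 days; 159 left).
−31 → Nov 30, 2265 (end of Nov, 30 days; 128 left).
−30 → Oct 31, 2265 (end of Oct, 31 days; 98 left).
−31 → Sep 30, 2265 (end of Sep, 30 days; 67 left).
−30 → Aug 31, 2265 (end of Aug, 31 days; 37 left).
−31 → Jul 31, 2265 (end of Jul, 31 days; 6 left).
−6 → Jul 25, 2265.

July 25, 2265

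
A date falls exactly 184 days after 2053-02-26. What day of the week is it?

Feb 26, 2053 is a Wednesday.
184 mod 7 = 2, so 184 days after a Wednesday is Wednesday + 2 = Friday.

Friday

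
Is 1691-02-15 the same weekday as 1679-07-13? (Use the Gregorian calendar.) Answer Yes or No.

Yes

From Jul 13, 1679 to Feb 15, 1691 is 4235 days.
4235 mod 7 = 0, so they are the same weekday.
(Jul 13, 1679 is a Thursday; Feb 15, 1691 is a Thursday.)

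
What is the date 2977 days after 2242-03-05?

+365 (one year) → Mar 5, 2243 (2612 left).
+366 (one year; includes Feb 29, 2244) → Mar 5, 2244 (2246 left).
+365 (one year) → Mar 5, 2245 (1881 left).
+365 (one year) → Mar 5, 2246 (1516 left).
+365 (one year) → Mar 5, 2247 (1151 left).
+366 (one year; includes Feb 29, 2248) → Mar 5, 2248 (785 left).
+365 (one year) → Mar 5, 2249 (420 left).
+365 (one year) → Mar 5, 2250 (55 left).
Mar has 31 days: +27 → Apr 1, 2250 (28 left).
+28 → Apr 29, 2250.

April 29, 2250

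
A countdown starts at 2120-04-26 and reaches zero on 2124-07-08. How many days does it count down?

Apr 26, 2120 → Apr 26, 2121: 365 days.
Apr 26, 2121 → Apr 26, 2122: 365 days.
Apr 26, 2122 → Apr 26, 2123: 365 days.
Apr 26, 2123 → Apr 26, 2124: 366 days (Feb 29, 2124 is in that span).
Apr 26, 2124 → May 26, 2124: 30 days (April has 30).
May 26, 2124 → Jun 26, 2124: 31 days (May has 31).
Jun 26, 2124 → Jul 8, 2124: 12 days.
Total: 1534 days.

1534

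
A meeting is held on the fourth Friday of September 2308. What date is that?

September 1, 2308 is a Tuesday.
The first Friday is therefore September 4 (3 days later).
The fourth Friday is 4 + 3×7 = September 25.

September 25, 2308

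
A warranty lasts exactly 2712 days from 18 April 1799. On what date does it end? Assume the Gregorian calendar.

September 21, 1806

+365 (one year) → Apr 18, 1800 (2347 left).
+365 (one year) → Apr 18, 1801 (1982 left).
+365 (one year) → Apr 18, 1802 (1617 left).
+365 (one year) → Apr 18, 1803 (1252 left).
+366 (one year; includes Feb 29, 1804) → Apr 18, 1804 (886 left).
+365 (one year) → Apr 18, 1805 (521 left).
+365 (one year) → Apr 18, 1806 (156 left).
Apr has 30 days: +13 → May 1, 1806 (143 left).
May has 31 days: +31 → Jun 1, 1806 (112 left).
Jun has 30 days: +30 → Jul 1, 1806 (82 left).
Jul has 31 days: +31 → Aug 1, 1806 (51 left).
Aug has 31 days: +31 → Sep 1, 1806 (20 left).
+20 → Sep 21, 1806.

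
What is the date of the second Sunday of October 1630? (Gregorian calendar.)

October 13, 1630

October 1, 1630 is a Tuesday.
The first Sunday is therefore October 6 (5 days later).
The second Sunday is 6 + 1×7 = October 13.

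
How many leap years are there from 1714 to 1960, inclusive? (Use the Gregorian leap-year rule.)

Multiples of 4 in [1714,1960]: 62.
Of those, multiples of 100: 2 (not leap unless ÷400).
Multiples of 400: 0.
Leap years = 62 − 2 + 0 = 60.

60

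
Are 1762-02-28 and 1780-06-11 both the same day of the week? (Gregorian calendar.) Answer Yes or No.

From Feb 28, 1762 to Jun 11, 1780 is 6678 days.
6678 mod 7 = 0, so they are the same weekday.
(Feb 28, 1762 is a Sunday; Jun 11, 1780 is a Sunday.)

Yes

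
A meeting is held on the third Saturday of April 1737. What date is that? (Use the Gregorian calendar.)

April 20, 1737

April 1, 1737 is a Monday.
The first Saturday is therefore April 6 (5 days later).
The third Saturday is 6 + 2×7 = April 20.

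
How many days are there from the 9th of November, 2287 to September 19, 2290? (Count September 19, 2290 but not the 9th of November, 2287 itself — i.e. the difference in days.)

1045

Nov 9, 2287 → Nov 9, 2288: 366 days (Feb 29, 2288 is in that span).
Nov 9, 2288 → Nov 9, 2289: 365 days.
Nov 9, 2289 → Dec 9, 2289: 30 days (November has 30).
Dec 9, 2289 → Jan 9, 2290: 31 days (December has 31).
Jan 9, 2290 → Feb 9, 2290: 31 days (January has 31).
Feb 9, 2290 → Mar 9, 2290: 28 days (February has 28).
Mar 9, 2290 → Apr 9, 2290: 31 days (March has 31).
Apr 9, 2290 → May 9, 2290: 30 days (April has 30).
May 9, 2290 → Jun 9, 2290: 31 days (May has 31).
Jun 9, 2290 → Jul 9, 2290: 30 days (June has 30).
Jul 9, 2290 → Aug 9, 2290: 31 days (July has 31).
Aug 9, 2290 → Sep 9, 2290: 31 days (August has 31).
Sep 9, 2290 → Sep 19, 2290: 10 days.
Total: 1045 days.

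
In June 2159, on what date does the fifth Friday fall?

June 29, 2159

June 1, 2159 is a Friday.
The first Friday is therefore June 1 (same day).
The fifth Friday is 1 + 4×7 = June 29.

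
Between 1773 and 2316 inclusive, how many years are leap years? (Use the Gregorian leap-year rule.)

Multiples of 4 in [1773,2316]: 136.
Of those, multiples of 100: 6 (not leap unless ÷400).
Multiples of 400: 1.
Leap years = 136 − 6 + 1 = 131.

131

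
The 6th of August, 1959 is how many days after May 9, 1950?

3376

May 9, 1950 → May 9, 1951: 365 days.
May 9, 1951 → May 9, 1952: 366 days (Feb 29, 1952 is in that span).
May 9, 1952 → May 9, 1953: 365 days.
May 9, 1953 → May 9, 1954: 365 days.
May 9, 1954 → May 9, 1955: 365 days.
May 9, 1955 → May 9, 1956: 366 days (Feb 29, 1956 is in that span).
May 9, 1956 → May 9, 1957: 365 days.
May 9, 1957 → May 9, 1958: 365 days.
May 9, 1958 → May 9, 1959: 365 days.
May 9, 1959 → Jun 9, 1959: 31 days (May has 31).
Jun 9, 1959 → Jul 9, 1959: 30 days (June has 30).
Jul 9, 1959 → Aug 6, 1959: 28 days.
Total: 3376 days.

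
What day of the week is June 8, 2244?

Doomsday rule: the anchor day for the 2200s is Friday. For year 44: 44÷12 = 3 r 8, and 8÷4 = 2, so 3+8+2 = 13.
Friday + 13 ≡ Thursday — that's 2244's doomsday.
In June the doomsday date is Jun 6.
Jun 8 is 2 days after Jun 6; 2 mod 7 = 2, so Thursday + 2 = Saturday.

Saturday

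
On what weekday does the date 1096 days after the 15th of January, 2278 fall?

First find the weekday of Jan 15, 2278. Doomsday rule: the anchor day for the 2200s is Friday. For year 78: 78÷12 = 6 r 6, and 6÷4 = 1, so 6+6+1 = 13.
Friday + 13 ≡ Thursday — that's 2278's doomsday.
In January the doomsday date is Jan 3 (2278 is not a leap year).
Jan 15 is 12 days after Jan 3; 12 mod 7 = 5, so Thursday + 5 = Tuesday.
1096 mod 7 = 4, so 1096 days after a Tuesday is Tuesday + 4 = Saturday.

Saturday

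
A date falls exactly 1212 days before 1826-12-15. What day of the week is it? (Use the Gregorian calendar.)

Thursday

First find the weekday of Dec 15, 1826. Doomsday rule: the anchor day for the 1800s is Friday. For year 26: 26÷12 = 2 r 2, and 2÷4 = 0, so 2+2+0 = 4.
Friday + 4 ≡ Tuesday — that's 1826's doomsday.
In December the doomsday date is Dec 12.
Dec 15 is 3 days after Dec 12; 3 mod 7 = 3, so Tuesday + 3 = Friday.
1212 mod 7 = 1, so 1212 days before a Friday is Friday − 1 = Thursday.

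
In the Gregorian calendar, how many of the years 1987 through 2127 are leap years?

34

Multiples of 4 in [1987,2127]: 35.
Of those, multiples of 100: 2 (not leap unless ÷400).
Multiples of 400: 1.
Leap years = 35 − 2 + 1 = 34.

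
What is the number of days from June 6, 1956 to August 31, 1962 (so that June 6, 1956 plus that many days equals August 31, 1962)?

2277

Jun 6, 1956 → Jun 6, 1957: 365 days.
Jun 6, 1957 → Jun 6, 1958: 365 days.
Jun 6, 1958 → Jun 6, 1959: 365 days.
Jun 6, 1959 → Jun 6, 1960: 366 days (Feb 29, 1960 is in that span).
Jun 6, 1960 → Jun 6, 1961: 365 days.
Jun 6, 1961 → Jun 6, 1962: 365 days.
Jun 6, 1962 → Jul 6, 1962: 30 days (June has 30).
Jul 6, 1962 → Aug 6, 1962: 31 days (July has 31).
Aug 6, 1962 → Aug 31, 1962: 25 days.
Total: 2277 days.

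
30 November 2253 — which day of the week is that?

Wednesday

Doomsday rule: the anchor day for the 2200s is Friday. For year 53: 53÷12 = 4 r 5, and 5÷4 = 1, so 4+5+1 = 10.
Friday + 10 ≡ Monday — that's 2253's doomsday.
In November the doomsday date is Nov 7.
Nov 30 is 23 days after Nov 7; 23 mod 7 = 2, so Monday + 2 = Wednesday.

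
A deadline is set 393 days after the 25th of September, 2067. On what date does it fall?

October 22, 2068

Sep has 30 days: +6 → Oct 1, 2067 (387 left).
Oct has 31 days: +31 → Nov 1, 2067 (356 left).
Nov has 30 days: +30 → Dec 1, 2067 (326 left).
Dec has 31 days: +31 → Jan 1, 2068 (295 left).
Jan has 31 days: +31 → Feb 1, 2068 (264 left).
Feb has 29 days: +29 → Mar 1, 2068 (235 left).
Mar has 31 days: +31 → Apr 1, 2068 (204 left).
Apr has 30 days: +30 → May 1, 2068 (174 left).
May has 31 days: +31 → Jun 1, 2068 (143 left).
Jun has 30 days: +30 → Jul 1, 2068 (113 left).
Jul has 31 days: +31 → Aug 1, 2068 (82 left).
Aug has 31 days: +31 → Sep 1, 2068 (51 left).
Sep has 30 days: +30 → Oct 1, 2068 (21 left).
+21 → Oct 22, 2068.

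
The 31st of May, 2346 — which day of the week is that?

Friday

Doomsday rule: the anchor day for the 2300s is Wednesday. For year 46: 46÷12 = 3 r 10, and 10÷4 = 2, so 3+10+2 = 15.
Wednesday + 15 ≡ Thursday — that's 2346's doomsday.
In May the doomsday date is May 9.
May 31 is 22 days after May 9; 22 mod 7 = 1, so Thursday + 1 = Friday.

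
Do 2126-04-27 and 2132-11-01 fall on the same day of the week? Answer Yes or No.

Yes

From Apr 27, 2126 to Nov 1, 2132 is 2380 days.
2380 mod 7 = 0, so they are the same weekday.
(Apr 27, 2126 is a Saturday; Nov 1, 2132 is a Saturday.)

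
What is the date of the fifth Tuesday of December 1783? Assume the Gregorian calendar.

December 1, 1783 is a Monday.
The first Tuesday is therefore December 2 (1 days later).
The fifth Tuesday is 2 + 4×7 = December 30.

December 30, 1783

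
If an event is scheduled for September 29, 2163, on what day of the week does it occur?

Doomsday rule: the anchor day for the 2100s is Sunday. For year 63: 63÷12 = 5 r 3, and 3÷4 = 0, so 5+3+0 = 8.
Sunday + 8 ≡ Monday — that's 2163's doomsday.
In September the doomsday date is Sep 5.
Sep 29 is 24 days after Sep 5; 24 mod 7 = 3, so Monday + 3 = Thursday.

Thursday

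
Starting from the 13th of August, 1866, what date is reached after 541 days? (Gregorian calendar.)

February 5, 1868

+365 (one year) → Aug 13, 1867 (176 left).
Aug has 31 days: +19 → Sep 1, 1867 (157 left).
Sep has 30 days: +30 → Oct 1, 1867 (127 left).
Oct has 31 days: +31 → Nov 1, 1867 (96 left).
Nov has 30 days: +30 → Dec 1, 1867 (66 left).
Dec has 31 days: +31 → Jan 1, 1868 (35 left).
Jan has 31 days: +31 → Feb 1, 1868 (4 left).
+4 → Feb 5, 1868.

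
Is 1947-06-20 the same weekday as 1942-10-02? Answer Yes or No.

From Oct 2, 1942 to Jun 20, 1947 is 1722 days.
1722 mod 7 = 0, so they are the same weekday.
(Oct 2, 1942 is a Friday; Jun 20, 1947 is a Friday.)

Yes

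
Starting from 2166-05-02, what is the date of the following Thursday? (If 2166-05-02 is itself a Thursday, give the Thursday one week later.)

May 2, 2166 is a Friday.
From Friday to the next Thursday is 6 days.
May 2, 2166 + 6 = May 8, 2166.

May 8, 2166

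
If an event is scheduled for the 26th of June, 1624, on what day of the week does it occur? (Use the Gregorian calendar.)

Wednesday

Doomsday rule: the anchor day for the 1600s is Tuesday. For year 24: 24÷12 = 2 r 0, and 0÷4 = 0, so 2+0+0 = 2.
Tuesday + 2 ≡ Thursday — that's 1624's doomsday.
In June the doomsday date is Jun 6.
Jun 26 is 20 days after Jun 6; 20 mod 7 = 6, so Thursday + 6 = Wednesday.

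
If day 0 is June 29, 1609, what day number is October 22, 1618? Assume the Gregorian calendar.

3402

Jun 29, 1609 → Jun 29, 1610: 365 days.
Jun 29, 1610 → Jun 29, 1611: 365 days.
Jun 29, 1611 → Jun 29, 1612: 366 days (Feb 29, 1612 is in that span).
Jun 29, 1612 → Jun 29, 1613: 365 days.
Jun 29, 1613 → Jun 29, 1614: 365 days.
Jun 29, 1614 → Jun 29, 1615: 365 days.
Jun 29, 1615 → Jun 29, 1616: 366 days (Feb 29, 1616 is in that span).
Jun 29, 1616 → Jun 29, 1617: 365 days.
Jun 29, 1617 → Jun 29, 1618: 365 days.
Jun 29, 1618 → Jul 29, 1618: 30 days (June has 30).
Jul 29, 1618 → Aug 29, 1618: 31 days (July has 31).
Aug 29, 1618 → Sep 29, 1618: 31 days (August has 31).
Sep 29, 1618 → Oct 22, 1618: 23 days.
Total: 3402 days.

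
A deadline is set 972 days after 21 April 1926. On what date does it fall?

+365 (one year) → Apr 21, 1927 (607 left).
+366 (one year; includes Feb 29, 1928) → Apr 21, 1928 (241 left).
Apr has 30 days: +10 → May 1, 1928 (231 left).
May has 31 days: +31 → Jun 1, 1928 (200 left).
Jun has 30 days: +30 → Jul 1, 1928 (170 left).
Jul has 31 days: +31 → Aug 1, 1928 (139 left).
Aug has 31 days: +31 → Sep 1, 1928 (108 left).
Sep has 30 days: +30 → Oct 1, 1928 (78 left).
Oct has 31 days: +31 → Nov 1, 1928 (47 left).
Nov has 30 days: +30 → Dec 1, 1928 (17 left).
+17 → Dec 18, 1928.

December 18, 1928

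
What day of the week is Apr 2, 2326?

Friday

Doomsday rule: the anchor day for the 2300s is Wednesday. For year 26: 26÷12 = 2 r 2, and 2÷4 = 0, so 2+2+0 = 4.
Wednesday + 4 ≡ Sunday — that's 2326's doomsday.
In April the doomsday date is Apr 4.
Apr 2 is 2 days before Apr 4; 2 mod 7 = 2, so Sunday − 2 = Friday.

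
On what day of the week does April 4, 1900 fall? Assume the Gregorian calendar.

Doomsday rule: the anchor day for the 1900s is Wednesday. For year 00: 0÷12 = 0 r 0, and 0÷4 = 0, so 0+0+0 = 0.
Wednesday + 0 ≡ Wednesday — that's 1900's doomsday.
In April the doomsday date is Apr 4.
Apr 4 is the doomsday itself: Wednesday.

Wednesday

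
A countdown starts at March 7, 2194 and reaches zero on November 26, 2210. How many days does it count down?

Mar 7, 2194 → Mar 7, 2195: 365 days.
Mar 7, 2195 → Mar 7, 2196: 366 days (Feb 29, 2196 is in that span).
Mar 7, 2196 → Mar 7, 2197: 365 days.
Mar 7, 2197 → Mar 7, 2198: 365 days.
Mar 7, 2198 → Mar 7, 2199: 365 days.
Mar 7, 2199 → Mar 7, 2200: 365 days.
Mar 7, 2200 → Mar 7, 2201: 365 days.
Mar 7, 2201 → Mar 7, 2202: 365 days.
Mar 7, 2202 → Mar 7, 2203: 365 days.
Mar 7, 2203 → Mar 7, 2204: 366 days (Feb 29, 2204 is in that span).
Mar 7, 2204 → Mar 7, 2205: 365 days.
Mar 7, 2205 → Mar 7, 2206: 365 days.
Mar 7, 2206 → Mar 7, 2207: 365 days.
Mar 7, 2207 → Mar 7, 2208: 366 days (Feb 29, 2208 is in that span).
Mar 7, 2208 → Mar 7, 2209: 365 days.
Mar 7, 2209 → Mar 7, 2210: 365 days.
Mar 7, 2210 → Apr 7, 2210: 31 days (March has 31).
Apr 7, 2210 → May 7, 2210: 30 days (April has 30).
May 7, 2210 → Jun 7, 2210: 31 days (May has 31).
Jun 7, 2210 → Jul 7, 2210: 30 days (June has 30).
Jul 7, 2210 → Aug 7, 2210: 31 days (July has 31).
Aug 7, 2210 → Sep 7, 2210: 31 days (August has 31).
Sep 7, 2210 → Oct 7, 2210: 30 days (September has 30).
Oct 7, 2210 → Nov 7, 2210: 31 days (October has 31).
Nov 7, 2210 → Nov 26, 2210: 19 days.
Total: 6107 days.

6107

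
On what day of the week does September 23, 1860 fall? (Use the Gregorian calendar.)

Doomsday rule: the anchor day for the 1800s is Friday. For year 60: 60÷12 = 5 r 0, and 0÷4 = 0, so 5+0+0 = 5.
Friday + 5 ≡ Wednesday — that's 1860's doomsday.
In September the doomsday date is Sep 5.
Sep 23 is 18 days after Sep 5; 18 mod 7 = 4, so Wednesday + 4 = Sunday.

Sunday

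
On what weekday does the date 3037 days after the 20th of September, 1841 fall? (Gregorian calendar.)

First find the weekday of Sep 20, 1841. Doomsday rule: the anchor day for the 1800s is Friday. For year 41: 41÷12 = 3 r 5, and 5÷4 = 1, so 3+5+1 = 9.
Friday + 9 ≡ Sunday — that's 1841's doomsday.
In September the doomsday date is Sep 5.
Sep 20 is 15 days after Sep 5; 15 mod 7 = 1, so Sunday + 1 = Monday.
3037 mod 7 = 6, so 3037 days after a Monday is Monday + 6 = Sunday.

Sunday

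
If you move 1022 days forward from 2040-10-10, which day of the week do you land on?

Wednesday

Oct 10, 2040 is a Wednesday.
1022 mod 7 = 0, so 1022 days after a Wednesday is Wednesday + 0 = Wednesday.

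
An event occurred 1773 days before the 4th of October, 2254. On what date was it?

−365 (one year) → Oct 4, 2253 (1408 left).
−365 (one year) → Oct 4, 2252 (1043 left).
−366 (one year; includes Feb 29, 2252) → Oct 4, 2251 (677 left).
−365 (one year) → Oct 4, 2250 (312 left).
−4 → Sep 30, 2250 (end of Sep, 30 days; 308 left).
−30 → Aug 31, 2250 (end of Aug, 31 days; 278 left).
−31 → Jul 31, 2250 (end of Jul, 31 days; 247 left).
−31 → Jun 30, 2250 (end of Jun, 30 days; 216 left).
−30 → May 31, 2250 (end of May, 31 days; 186 left).
−31 → Apr 30, 2250 (end of Apr, 30 days; 155 left).
−30 → Mar 31, 2250 (end of Mar, 31 days; 125 left).
−31 → Feb 28, 2250 (end of Feb, 28 days; 94 left).
−28 → Jan 31, 2250 (end of Jan, 31 days; 66 left).
−31 → Dec 31, 2249 (end of Dec, 31 days; 35 left).
−31 → Nov 30, 2249 (end of Nov, 30 days; 4 left).
−4 → Nov 26, 2249.

November 26, 2249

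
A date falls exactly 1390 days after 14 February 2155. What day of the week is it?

Tuesday

Feb 14, 2155 is a Friday.
1390 mod 7 = 4, so 1390 days after a Friday is Friday + 4 = Tuesday.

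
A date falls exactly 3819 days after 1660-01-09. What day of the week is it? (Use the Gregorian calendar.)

First find the weekday of Jan 9, 1660. Doomsday rule: the anchor day for the 1600s is Tuesday. For year 60: 60÷12 = 5 r 0, and 0÷4 = 0, so 5+0+0 = 5.
Tuesday + 5 ≡ Sunday — that's 1660's doomsday.
In January the doomsday date is Jan 4 (1660 is a leap year (divisible by 4)).
Jan 9 is 5 days after Jan 4; 5 mod 7 = 5, so Sunday + 5 = Friday.
3819 mod 7 = 4, so 3819 days after a Friday is Friday + 4 = Tuesday.

Tuesday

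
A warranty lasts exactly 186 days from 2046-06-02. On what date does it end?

Jun has 30 days: +29 → Jul 1, 2046 (157 left).
Jul has 31 days: +31 → Aug 1, 2046 (126 left).
Aug has 31 days: +31 → Sep 1, 2046 (95 left).
Sep has 30 days: +30 → Oct 1, 2046 (65 left).
Oct has 31 days: +31 → Nov 1, 2046 (34 left).
Nov has 30 days: +30 → Dec 1, 2046 (4 left).
+4 → Dec 5, 2046.

December 5, 2046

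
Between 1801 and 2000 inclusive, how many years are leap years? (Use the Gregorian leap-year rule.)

49

Multiples of 4 in [1801,2000]: 50.
Of those, multiples of 100: 2 (not leap unless ÷400).
Multiples of 400: 1.
Leap years = 50 − 2 + 1 = 49.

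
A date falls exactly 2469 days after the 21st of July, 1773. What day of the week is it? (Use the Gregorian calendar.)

Monday

First find the weekday of Jul 21, 1773. Doomsday rule: the anchor day for the 1700s is Sunday. For year 73: 73÷12 = 6 r 1, and 1÷4 = 0, so 6+1+0 = 7.
Sunday + 7 ≡ Sunday — that's 1773's doomsday.
In July the doomsday date is Jul 11.
Jul 21 is 10 days after Jul 11; 10 mod 7 = 3, so Sunday + 3 = Wednesday.
2469 mod 7 = 5, so 2469 days after a Wednesday is Wednesday + 5 = Monday.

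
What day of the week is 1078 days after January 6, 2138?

Jan 6, 2138 is a Monday.
1078 mod 7 = 0, so 1078 days after a Monday is Monday + 0 = Monday.

Monday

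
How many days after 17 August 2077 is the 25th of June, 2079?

Aug 17, 2077 → Aug 17, 2078: 365 days.
Aug 17, 2078 → Sep 17, 2078: 31 days (August has 31).
Sep 17, 2078 → Oct 17, 2078: 30 days (September has 30).
Oct 17, 2078 → Nov 17, 2078: 31 days (October has 31).
Nov 17, 2078 → Dec 17, 2078: 30 days (November has 30).
Dec 17, 2078 → Jan 17, 2079: 31 days (December has 31).
Jan 17, 2079 → Feb 17, 2079: 31 days (January has 31).
Feb 17, 2079 → Mar 17, 2079: 28 days (February has 28).
Mar 17, 2079 → Apr 17, 2079: 31 days (March has 31).
Apr 17, 2079 → May 17, 2079: 30 days (April has 30).
May 17, 2079 → Jun 17, 2079: 31 days (May has 31).
Jun 17, 2079 → Jun 25, 2079: 8 days.
Total: 677 days.

677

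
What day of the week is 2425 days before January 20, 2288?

First find the weekday of Jan 20, 2288. Doomsday rule: the anchor day for the 2200s is Friday. For year 88: 88÷12 = 7 r 4, and 4÷4 = 1, so 7+4+1 = 12.
Friday + 12 ≡ Wednesday — that's 2288's doomsday.
In January the doomsday date is Jan 4 (2288 is a leap year (divisible by 4)).
Jan 20 is 16 days after Jan 4; 16 mod 7 = 2, so Wednesday + 2 = Friday.
2425 mod 7 = 3, so 2425 days before a Friday is Friday − 3 = Tuesday.

Tuesday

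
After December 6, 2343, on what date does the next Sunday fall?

December 12, 2343

Dec 6, 2343 is a Monday.
From Monday to the next Sunday is 6 days.
Dec 6, 2343 + 6 = Dec 12, 2343.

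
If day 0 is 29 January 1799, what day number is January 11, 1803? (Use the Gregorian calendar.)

1442

Jan 29, 1799 → Jan 29, 1800: 365 days.
Jan 29, 1800 → Jan 29, 1801: 365 days.
Jan 29, 1801 → Jan 29, 1802: 365 days.
Jan 29, 1802 → Feb 28, 1802: 30 days (January has 31).
Feb 28, 1802 → Mar 28, 1802: 28 days (February has 28).
Mar 28, 1802 → Apr 28, 1802: 31 days (March has 31).
Apr 28, 1802 → May 28, 1802: 30 days (April has 30).
May 28, 1802 → Jun 28, 1802: 31 days (May has 31).
Jun 28, 1802 → Jul 28, 1802: 30 days (June has 30).
Jul 28, 1802 → Aug 28, 1802: 31 days (July has 31).
Aug 28, 1802 → Sep 28, 1802: 31 days (August has 31).
Sep 28, 1802 → Oct 28, 1802: 30 days (September has 30).
Oct 28, 1802 → Nov 28, 1802: 31 days (October has 31).
Nov 28, 1802 → Dec 28, 1802: 30 days (November has 30).
Dec 28, 1802 → Jan 11, 1803: 14 days.
Total: 1442 days.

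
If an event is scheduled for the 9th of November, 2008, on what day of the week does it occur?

Sunday

January 1, 2008 is a Tuesday.
Jan 1, 2008 → Feb 1, 2008: 31 days (January has 31).
Feb 1, 2008 → Mar 1, 2008: 29 days (February has 29).
Mar 1, 2008 → Apr 1, 2008: 31 days (March has 31).
Apr 1, 2008 → May 1, 2008: 30 days (April has 30).
May 1, 2008 → Jun 1, 2008: 31 days (May has 31).
Jun 1, 2008 → Jul 1, 2008: 30 days (June has 30).
Jul 1, 2008 → Aug 1, 2008: 31 days (July has 31).
Aug 1, 2008 → Sep 1, 2008: 31 days (August has 31).
Sep 1, 2008 → Oct 1, 2008: 30 days (September has 30).
Oct 1, 2008 → Nov 1, 2008: 31 days (October has 31).
Nov 1, 2008 → Nov 9, 2008: 8 days.
Total: 313 days.
313 mod 7 = 5, so Tuesday + 5 = Sunday.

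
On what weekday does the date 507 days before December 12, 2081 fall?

First find the weekday of Dec 12, 2081. Doomsday rule: the anchor day for the 2000s is Tuesday. For year 81: 81÷12 = 6 r 9, and 9÷4 = 2, so 6+9+2 = 17.
Tuesday + 17 ≡ Friday — that's 2081's doomsday.
In December the doomsday date is Dec 12.
Dec 12 is the doomsday itself: Friday.
507 mod 7 = 3, so 507 days before a Friday is Friday − 3 = Tuesday.

Tuesday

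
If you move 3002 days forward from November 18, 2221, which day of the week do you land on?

Nov 18, 2221 is a Sunday.
3002 mod 7 = 6, so 3002 days after a Sunday is Sunday + 6 = Saturday.

Saturday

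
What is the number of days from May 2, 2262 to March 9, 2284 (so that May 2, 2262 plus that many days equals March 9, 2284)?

7982

May 2, 2262 → May 2, 2263: 365 days.
May 2, 2263 → May 2, 2264: 366 days (Feb 29, 2264 is in that span).
May 2, 2264 → May 2, 2265: 365 days.
May 2, 2265 → May 2, 2266: 365 days.
May 2, 2266 → May 2, 2267: 365 days.
May 2, 2267 → May 2, 2268: 366 days (Feb 29, 2268 is in that span).
May 2, 2268 → May 2, 2269: 365 days.
May 2, 2269 → May 2, 2270: 365 days.
May 2, 2270 → May 2, 2271: 365 days.
May 2, 2271 → May 2, 2272: 366 days (Feb 29, 2272 is in that span).
May 2, 2272 → May 2, 2273: 365 days.
May 2, 2273 → May 2, 2274: 365 days.
May 2, 2274 → May 2, 2275: 365 days.
May 2, 2275 → May 2, 2276: 366 days (Feb 29, 2276 is in that span).
May 2, 2276 → May 2, 2277: 365 days.
May 2, 2277 → May 2, 2278: 365 days.
May 2, 2278 → May 2, 2279: 365 days.
May 2, 2279 → May 2, 2280: 366 days (Feb 29, 2280 is in that span).
May 2, 2280 → May 2, 2281: 365 days.
May 2, 2281 → May 2, 2282: 365 days.
May 2, 2282 → May 2, 2283: 365 days.
May 2, 2283 → Jun 2, 2283: 31 days (May has 31).
Jun 2, 2283 → Jul 2, 2283: 30 days (June has 30).
Jul 2, 2283 → Aug 2, 2283: 31 days (July has 31).
Aug 2, 2283 → Sep 2, 2283: 31 days (August has 31).
Sep 2, 2283 → Oct 2, 2283: 30 days (September has 30).
Oct 2, 2283 → Nov 2, 2283: 31 days (October has 31).
Nov 2, 2283 → Dec 2, 2283: 30 days (November has 30).
Dec 2, 2283 → Jan 2, 2284: 31 days (December has 31).
Jan 2, 2284 → Feb 2, 2284: 31 days (January has 31).
Feb 2, 2284 → Mar 2, 2284: 29 days (February has 29).
Mar 2, 2284 → Mar 9, 2284: 7 days.
Total: 7982 days.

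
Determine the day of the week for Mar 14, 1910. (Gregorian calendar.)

January 1, 1910 is a Saturday.
Jan 1, 1910 → Feb 1, 1910: 31 days (January has 31).
Feb 1, 1910 → Mar 1, 1910: 28 days (February has 28).
Mar 1, 1910 → Mar 14, 1910: 13 days.
Total: 72 days.
72 mod 7 = 2, so Saturday + 2 = Monday.

Monday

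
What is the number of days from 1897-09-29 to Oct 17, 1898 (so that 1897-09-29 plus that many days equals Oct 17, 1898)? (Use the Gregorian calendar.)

383

Sep 29, 1897 → Oct 29, 1897: 30 days (September has 30).
Oct 29, 1897 → Nov 29, 1897: 31 days (October has 31).
Nov 29, 1897 → Dec 29, 1897: 30 days (November has 30).
Dec 29, 1897 → Jan 29, 1898: 31 days (December has 31).
Jan 29, 1898 → Feb 28, 1898: 30 days (January has 31).
Feb 28, 1898 → Mar 28, 1898: 28 days (February has 28).
Mar 28, 1898 → Apr 28, 1898: 31 days (March has 31).
Apr 28, 1898 → May 28, 1898: 30 days (April has 30).
May 28, 1898 → Jun 28, 1898: 31 days (May has 31).
Jun 28, 1898 → Jul 28, 1898: 30 days (June has 30).
Jul 28, 1898 → Aug 28, 1898: 31 days (July has 31).
Aug 28, 1898 → Sep 28, 1898: 31 days (August has 31).
Sep 28, 1898 → Oct 17, 1898: 19 days.
Total: 383 days.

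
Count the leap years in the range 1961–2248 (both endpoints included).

70

Multiples of 4 in [1961,2248]: 72.
Of those, multiples of 100: 3 (not leap unless ÷400).
Multiples of 400: 1.
Leap years = 72 − 3 + 1 = 70.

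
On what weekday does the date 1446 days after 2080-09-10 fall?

First find the weekday of Sep 10, 2080. Doomsday rule: the anchor day for the 2000s is Tuesday. For year 80: 80÷12 = 6 r 8, and 8÷4 = 2, so 6+8+2 = 16.
Tuesday + 16 ≡ Thursday — that's 2080's doomsday.
In September the doomsday date is Sep 5.
Sep 10 is 5 days after Sep 5; 5 mod 7 = 5, so Thursday + 5 = Tuesday.
1446 mod 7 = 4, so 1446 days after a Tuesday is Tuesday + 4 = Saturday.

Saturday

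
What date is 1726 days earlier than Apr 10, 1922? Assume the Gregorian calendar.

−365 (one year) → Apr 10, 1921 (1361 left).
−365 (one year) → Apr 10, 1920 (996 left).
−366 (one year; includes Feb 29, 1920) → Apr 10, 1919 (630 left).
−365 (one year) → Apr 10, 1918 (265 left).
−10 → Mar 31, 1918 (end of Mar, 31 days; 255 left).
−31 → Feb 28, 1918 (end of Feb, 28 days; 224 left).
−28 → Jan 31, 1918 (end of Jan, 31 days; 196 left).
−31 → Dec 31, 1917 (end of Dec, 31 days; 165 left).
−31 → Nov 30, 1917 (end of Nov, 30 days; 134 left).
−30 → Oct 31, 1917 (end of Oct, 31 days; 104 left).
−31 → Sep 30, 1917 (end of Sep, 30 days; 73 left).
−30 → Aug 31, 1917 (end of Aug, 31 days; 43 left).
−31 → Jul 31, 1917 (end of Jul, 31 days; 12 left).
−12 → Jul 19, 1917.

July 19, 1917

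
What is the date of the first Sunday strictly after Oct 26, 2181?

October 28, 2181

Oct 26, 2181 is a Friday.
From Friday to the next Sunday is 2 days.
Oct 26, 2181 + 2 = Oct 28, 2181.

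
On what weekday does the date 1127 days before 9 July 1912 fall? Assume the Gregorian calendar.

Jul 9, 1912 is a Tuesday.
1127 mod 7 = 0, so 1127 days before a Tuesday is Tuesday − 0 = Tuesday.

Tuesday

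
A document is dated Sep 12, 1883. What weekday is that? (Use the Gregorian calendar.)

Doomsday rule: the anchor day for the 1800s is Friday. For year 83: 83÷12 = 6 r 11, and 11÷4 = 2, so 6+11+2 = 19.
Friday + 19 ≡ Wednesday — that's 1883's doomsday.
In September the doomsday date is Sep 5.
Sep 12 is 7 days after Sep 5; 7 mod 7 = 0, so Wednesday + 0 = Wednesday.

Wednesday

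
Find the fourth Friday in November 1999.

November 26, 1999

November 1, 1999 is a Monday.
The first Friday is therefore November 5 (4 days later).
The fourth Friday is 5 + 3×7 = November 26.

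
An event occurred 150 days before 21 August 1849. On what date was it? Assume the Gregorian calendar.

−21 → Jul 31, 1849 (end of Jul, 31 days; 129 left).
−31 → Jun 30, 1849 (end of Jun, 30 days; 98 left).
−30 → May 31, 1849 (end of May, 31 days; 68 left).
−31 → Apr 30, 1849 (end of Apr, 30 days; 37 left).
−30 → Mar 31, 1849 (end of Mar, 31 days; 7 left).
−7 → Mar 24, 1849.

March 24, 1849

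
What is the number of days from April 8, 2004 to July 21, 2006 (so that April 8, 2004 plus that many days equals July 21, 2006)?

834

Apr 8, 2004 → Apr 8, 2005: 365 days.
Apr 8, 2005 → Apr 8, 2006: 365 days.
Apr 8, 2006 → May 8, 2006: 30 days (April has 30).
May 8, 2006 → Jun 8, 2006: 31 days (May has 31).
Jun 8, 2006 → Jul 8, 2006: 30 days (June has 30).
Jul 8, 2006 → Jul 21, 2006: 13 days.
Total: 834 days.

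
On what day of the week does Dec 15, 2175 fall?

Friday

Doomsday rule: the anchor day for the 2100s is Sunday. For year 75: 75÷12 = 6 r 3, and 3÷4 = 0, so 6+3+0 = 9.
Sunday + 9 ≡ Tuesday — that's 2175's doomsday.
In December the doomsday date is Dec 12.
Dec 15 is 3 days after Dec 12; 3 mod 7 = 3, so Tuesday + 3 = Friday.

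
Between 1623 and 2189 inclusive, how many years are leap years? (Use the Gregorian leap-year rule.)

Multiples of 4 in [1623,2189]: 142.
Of those, multiples of 100: 5 (not leap unless ÷400).
Multiples of 400: 1.
Leap years = 142 − 5 + 1 = 138.

138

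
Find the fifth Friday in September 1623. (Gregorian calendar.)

September 1, 1623 is a Friday.
The first Friday is therefore September 1 (same day).
The fifth Friday is 1 + 4×7 = September 29.

September 29, 1623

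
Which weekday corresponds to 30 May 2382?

Sunday

Doomsday rule: the anchor day for the 2300s is Wednesday. For year 82: 82÷12 = 6 r 10, and 10÷4 = 2, so 6+10+2 = 18.
Wednesday + 18 ≡ Sunday — that's 2382's doomsday.
In May the doomsday date is May 9.
May 30 is 21 days after May 9; 21 mod 7 = 0, so Sunday + 0 = Sunday.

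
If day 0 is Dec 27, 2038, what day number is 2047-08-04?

3142

Dec 27, 2038 → Dec 27, 2039: 365 days.
Dec 27, 2039 → Dec 27, 2040: 366 days (Feb 29, 2040 is in that span).
Dec 27, 2040 → Dec 27, 2041: 365 days.
Dec 27, 2041 → Dec 27, 2042: 365 days.
Dec 27, 2042 → Dec 27, 2043: 365 days.
Dec 27, 2043 → Dec 27, 2044: 366 days (Feb 29, 2044 is in that span).
Dec 27, 2044 → Dec 27, 2045: 365 days.
Dec 27, 2045 → Dec 27, 2046: 365 days.
Dec 27, 2046 → Jan 27, 2047: 31 days (December has 31).
Jan 27, 2047 → Feb 27, 2047: 31 days (January has 31).
Feb 27, 2047 → Mar 27, 2047: 28 days (February has 28).
Mar 27, 2047 → Apr 27, 2047: 31 days (March has 31).
Apr 27, 2047 → May 27, 2047: 30 days (April has 30).
May 27, 2047 → Jun 27, 2047: 31 days (May has 31).
Jun 27, 2047 → Jul 27, 2047: 30 days (June has 30).
Jul 27, 2047 → Aug 4, 2047: 8 days.
Total: 3142 days.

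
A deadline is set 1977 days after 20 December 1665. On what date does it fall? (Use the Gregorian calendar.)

+365 (one year) → Dec 20, 1666 (1612 left).
+365 (one year) → Dec 20, 1667 (1247 left).
+366 (one year; includes Feb 29, 1668) → Dec 20, 1668 (881 left).
+365 (one year) → Dec 20, 1669 (516 left).
+365 (one year) → Dec 20, 1670 (151 left).
Dec has 31 days: +12 → Jan 1, 1671 (139 left).
Jan has 31 days: +31 → Feb 1, 1671 (108 left).
Feb has 28 days: +28 → Mar 1, 1671 (80 left).
Mar has 31 days: +31 → Apr 1, 1671 (49 left).
Apr has 30 days: +30 → May 1, 1671 (19 left).
+19 → May 20, 1671.

May 20, 1671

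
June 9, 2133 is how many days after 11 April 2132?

424

Apr 11, 2132 → Apr 11, 2133: 365 days.
Apr 11, 2133 → May 11, 2133: 30 days (April has 30).
May 11, 2133 → Jun 9, 2133: 29 days.
Total: 424 days.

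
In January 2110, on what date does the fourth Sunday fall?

January 26, 2110

January 1, 2110 is a Wednesday.
The first Sunday is therefore January 5 (4 days later).
The fourth Sunday is 5 + 3×7 = January 26.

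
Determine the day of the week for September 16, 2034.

January 1, 2034 is a Sunday.
Jan 1, 2034 → Feb 1, 2034: 31 days (January has 31).
Feb 1, 2034 → Mar 1, 2034: 28 days (February has 28).
Mar 1, 2034 → Apr 1, 2034: 31 days (March has 31).
Apr 1, 2034 → May 1, 2034: 30 days (April has 30).
May 1, 2034 → Jun 1, 2034: 31 days (May has 31).
Jun 1, 2034 → Jul 1, 2034: 30 days (June has 30).
Jul 1, 2034 → Aug 1, 2034: 31 days (July has 31).
Aug 1, 2034 → Sep 1, 2034: 31 days (August has 31).
Sep 1, 2034 → Sep 16, 2034: 15 days.
Total: 258 days.
258 mod 7 = 6, so Sunday + 6 = Saturday.

Saturday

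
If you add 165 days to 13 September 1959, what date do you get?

Sep has 30 days: +18 → Oct 1, 1959 (147 left).
Oct has 31 days: +31 → Nov 1, 1959 (116 left).
Nov has 30 days: +30 → Dec 1, 1959 (86 left).
Dec has 31 days: +31 → Jan 1, 1960 (55 left).
Jan has 31 days: +31 → Feb 1, 1960 (24 left).
+24 → Feb 25, 1960.

February 25, 1960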